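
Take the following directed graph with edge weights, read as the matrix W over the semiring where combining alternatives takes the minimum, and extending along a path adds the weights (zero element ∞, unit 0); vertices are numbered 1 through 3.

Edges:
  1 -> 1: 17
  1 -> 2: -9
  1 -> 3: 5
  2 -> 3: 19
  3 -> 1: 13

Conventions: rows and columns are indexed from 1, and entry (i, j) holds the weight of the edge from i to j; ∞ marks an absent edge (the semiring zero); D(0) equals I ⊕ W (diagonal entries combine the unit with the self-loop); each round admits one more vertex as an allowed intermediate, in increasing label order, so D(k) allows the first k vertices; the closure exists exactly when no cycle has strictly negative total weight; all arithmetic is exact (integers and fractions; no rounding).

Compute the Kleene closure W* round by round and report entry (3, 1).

D(0):
  [0, -9, 5]
  [∞, 0, 19]
  [13, ∞, 0]
D(1):
  [0, -9, 5]
  [∞, 0, 19]
  [13, 4, 0]
D(2):
  [0, -9, 5]
  [∞, 0, 19]
  [13, 4, 0]
D(3):
  [0, -9, 5]
  [32, 0, 19]
  [13, 4, 0]
Answer: W*[3][1] = 13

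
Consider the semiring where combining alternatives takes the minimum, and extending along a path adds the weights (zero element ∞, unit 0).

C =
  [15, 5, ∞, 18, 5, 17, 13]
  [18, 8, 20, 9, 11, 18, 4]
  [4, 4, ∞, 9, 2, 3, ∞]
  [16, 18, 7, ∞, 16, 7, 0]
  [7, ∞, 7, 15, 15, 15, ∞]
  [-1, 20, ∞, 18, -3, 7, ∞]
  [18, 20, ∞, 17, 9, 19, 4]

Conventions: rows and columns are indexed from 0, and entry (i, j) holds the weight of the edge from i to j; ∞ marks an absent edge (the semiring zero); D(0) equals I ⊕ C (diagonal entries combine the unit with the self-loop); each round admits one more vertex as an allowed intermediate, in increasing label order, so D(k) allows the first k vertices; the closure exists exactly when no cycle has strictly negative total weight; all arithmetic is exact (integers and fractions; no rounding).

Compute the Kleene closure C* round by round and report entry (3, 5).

D(0):
  [0, 5, ∞, 18, 5, 17, 13]
  [18, 0, 20, 9, 11, 18, 4]
  [4, 4, 0, 9, 2, 3, ∞]
  [16, 18, 7, 0, 16, 7, 0]
  [7, ∞, 7, 15, 0, 15, ∞]
  [-1, 20, ∞, 18, -3, 0, ∞]
  [18, 20, ∞, 17, 9, 19, 0]
D(1):
  [0, 5, ∞, 18, 5, 17, 13]
  [18, 0, 20, 9, 11, 18, 4]
  [4, 4, 0, 9, 2, 3, 17]
  [16, 18, 7, 0, 16, 7, 0]
  [7, 12, 7, 15, 0, 15, 20]
  [-1, 4, ∞, 17, -3, 0, 12]
  [18, 20, ∞, 17, 9, 19, 0]
D(2):
  [0, 5, 25, 14, 5, 17, 9]
  [18, 0, 20, 9, 11, 18, 4]
  [4, 4, 0, 9, 2, 3, 8]
  [16, 18, 7, 0, 16, 7, 0]
  [7, 12, 7, 15, 0, 15, 16]
  [-1, 4, 24, 13, -3, 0, 8]
  [18, 20, 40, 17, 9, 19, 0]
D(3):
  [0, 5, 25, 14, 5, 17, 9]
  [18, 0, 20, 9, 11, 18, 4]
  [4, 4, 0, 9, 2, 3, 8]
  [11, 11, 7, 0, 9, 7, 0]
  [7, 11, 7, 15, 0, 10, 15]
  [-1, 4, 24, 13, -3, 0, 8]
  [18, 20, 40, 17, 9, 19, 0]
D(4):
  [0, 5, 21, 14, 5, 17, 9]
  [18, 0, 16, 9, 11, 16, 4]
  [4, 4, 0, 9, 2, 3, 8]
  [11, 11, 7, 0, 9, 7, 0]
  [7, 11, 7, 15, 0, 10, 15]
  [-1, 4, 20, 13, -3, 0, 8]
  [18, 20, 24, 17, 9, 19, 0]
D(5):
  [0, 5, 12, 14, 5, 15, 9]
  [18, 0, 16, 9, 11, 16, 4]
  [4, 4, 0, 9, 2, 3, 8]
  [11, 11, 7, 0, 9, 7, 0]
  [7, 11, 7, 15, 0, 10, 15]
  [-1, 4, 4, 12, -3, 0, 8]
  [16, 20, 16, 17, 9, 19, 0]
D(6):
  [0, 5, 12, 14, 5, 15, 9]
  [15, 0, 16, 9, 11, 16, 4]
  [2, 4, 0, 9, 0, 3, 8]
  [6, 11, 7, 0, 4, 7, 0]
  [7, 11, 7, 15, 0, 10, 15]
  [-1, 4, 4, 12, -3, 0, 8]
  [16, 20, 16, 17, 9, 19, 0]
D(7):
  [0, 5, 12, 14, 5, 15, 9]
  [15, 0, 16, 9, 11, 16, 4]
  [2, 4, 0, 9, 0, 3, 8]
  [6, 11, 7, 0, 4, 7, 0]
  [7, 11, 7, 15, 0, 10, 15]
  [-1, 4, 4, 12, -3, 0, 8]
  [16, 20, 16, 17, 9, 19, 0]
Answer: C*[3][5] = 7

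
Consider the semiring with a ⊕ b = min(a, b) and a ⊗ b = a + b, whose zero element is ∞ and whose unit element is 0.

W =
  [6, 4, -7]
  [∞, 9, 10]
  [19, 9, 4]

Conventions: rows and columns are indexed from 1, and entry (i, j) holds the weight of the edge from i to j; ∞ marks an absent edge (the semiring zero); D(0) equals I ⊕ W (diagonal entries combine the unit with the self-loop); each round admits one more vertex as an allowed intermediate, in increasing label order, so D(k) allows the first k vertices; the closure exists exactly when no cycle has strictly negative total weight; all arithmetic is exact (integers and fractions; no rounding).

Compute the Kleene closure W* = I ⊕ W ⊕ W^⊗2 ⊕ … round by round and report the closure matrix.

D(0):
  [0, 4, -7]
  [∞, 0, 10]
  [19, 9, 0]
D(1):
  [0, 4, -7]
  [∞, 0, 10]
  [19, 9, 0]
D(2):
  [0, 4, -7]
  [∞, 0, 10]
  [19, 9, 0]
D(3):
  [0, 2, -7]
  [29, 0, 10]
  [19, 9, 0]
Answer: W* = [[0, 2, -7], [29, 0, 10], [19, 9, 0]]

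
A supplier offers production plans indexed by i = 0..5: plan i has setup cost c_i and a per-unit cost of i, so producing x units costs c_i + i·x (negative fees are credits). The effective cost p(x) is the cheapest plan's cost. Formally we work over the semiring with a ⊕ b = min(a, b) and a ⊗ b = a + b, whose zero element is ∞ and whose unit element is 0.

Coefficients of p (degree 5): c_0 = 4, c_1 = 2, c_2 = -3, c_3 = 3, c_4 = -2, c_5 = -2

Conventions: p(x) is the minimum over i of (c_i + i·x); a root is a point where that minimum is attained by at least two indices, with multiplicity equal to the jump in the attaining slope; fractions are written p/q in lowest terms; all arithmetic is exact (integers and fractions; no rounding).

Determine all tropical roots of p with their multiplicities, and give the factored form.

hull edge (i=0, c=4) to (i=2, c=-3): slope -7/2, span 2
hull edge (i=2, c=-3) to (i=5, c=-2): slope 1/3, span 3
Factored form: p(x) = -2 ⊗ (x ⊕ (-1/3)) ⊗ (x ⊕ (-1/3)) ⊗ (x ⊕ (-1/3)) ⊗ (x ⊕ 7/2) ⊗ (x ⊕ 7/2)
Answer: roots = -1/3 (mult 3), 7/2 (mult 2)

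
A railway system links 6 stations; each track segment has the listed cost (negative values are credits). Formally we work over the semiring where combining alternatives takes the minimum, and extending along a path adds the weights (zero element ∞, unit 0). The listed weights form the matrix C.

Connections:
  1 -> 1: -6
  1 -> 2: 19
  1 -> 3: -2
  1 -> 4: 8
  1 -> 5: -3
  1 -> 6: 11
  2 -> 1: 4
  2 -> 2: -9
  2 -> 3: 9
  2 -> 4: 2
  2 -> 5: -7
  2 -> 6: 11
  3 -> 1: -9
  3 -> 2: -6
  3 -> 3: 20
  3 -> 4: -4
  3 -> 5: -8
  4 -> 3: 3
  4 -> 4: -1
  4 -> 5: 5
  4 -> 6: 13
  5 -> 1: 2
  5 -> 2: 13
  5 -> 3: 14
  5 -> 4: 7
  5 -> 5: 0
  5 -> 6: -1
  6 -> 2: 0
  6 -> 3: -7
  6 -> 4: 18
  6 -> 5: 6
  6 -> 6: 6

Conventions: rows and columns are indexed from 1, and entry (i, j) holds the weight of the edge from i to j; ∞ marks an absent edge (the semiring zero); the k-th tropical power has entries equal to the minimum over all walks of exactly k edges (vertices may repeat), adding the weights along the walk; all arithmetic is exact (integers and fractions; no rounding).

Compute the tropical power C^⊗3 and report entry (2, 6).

C^⊗2:
  [-12, -8, -8, -6, -10, -4]
  [-5, -18, 0, -7, -16, -8]
  [-15, -15, -11, -5, -13, -9]
  [-6, -3, 2, -2, -5, 4]
  [-4, -1, -8, 6, -1, -1]
  [-16, -13, -1, -11, -15, 5]
C^⊗3:
  [-18, -17, -14, -12, -16, -11]
  [-14, -27, -15, -16, -25, -17]
  [-21, -24, -17, -15, -22, -14]
  [-12, -12, -8, -3, -10, -6]
  [-17, -14, -8, -12, -16, -2]
  [-22, -22, -18, -12, -20, -16]
Key observation: the optimum is the walk 2->2->5->6, with weight (-9) + (-7) + (-1) = -17.
Optimal value attained by: walk 2->2->5->6.
Answer: (C^⊗3)[2][6] = -17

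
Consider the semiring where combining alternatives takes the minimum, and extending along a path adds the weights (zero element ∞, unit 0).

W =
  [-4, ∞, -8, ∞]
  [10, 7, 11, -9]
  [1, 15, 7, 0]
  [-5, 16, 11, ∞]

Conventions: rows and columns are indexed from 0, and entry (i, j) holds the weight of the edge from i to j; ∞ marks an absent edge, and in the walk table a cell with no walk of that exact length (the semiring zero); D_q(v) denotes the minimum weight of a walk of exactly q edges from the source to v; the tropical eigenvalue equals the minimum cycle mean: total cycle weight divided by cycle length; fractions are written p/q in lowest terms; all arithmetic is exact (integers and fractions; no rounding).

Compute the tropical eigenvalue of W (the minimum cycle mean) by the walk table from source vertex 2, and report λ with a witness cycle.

q=0: [∞, ∞, 0, ∞]
q=1: [1, 15, 7, 0]
q=2: [-5, 16, -7, 6]
q=3: [-9, 8, -13, -7]
q=4: [-13, 2, -17, -13]
Optimal cycle mean attained by: cycle 0->2->3->0, total (-8) + 0 + (-5), length 3.
Answer: λ = -13/3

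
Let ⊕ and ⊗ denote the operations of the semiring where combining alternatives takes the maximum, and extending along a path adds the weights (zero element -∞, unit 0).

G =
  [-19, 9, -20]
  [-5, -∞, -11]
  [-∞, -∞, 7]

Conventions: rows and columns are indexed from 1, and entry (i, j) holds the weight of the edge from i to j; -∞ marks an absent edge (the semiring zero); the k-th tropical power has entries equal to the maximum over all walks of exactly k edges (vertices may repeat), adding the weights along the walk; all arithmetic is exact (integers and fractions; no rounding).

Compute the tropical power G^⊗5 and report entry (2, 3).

G^⊗2:
  [4, -10, -2]
  [-24, 4, -4]
  [-∞, -∞, 14]
G^⊗3:
  [-15, 13, 5]
  [-1, -15, 3]
  [-∞, -∞, 21]
G^⊗4:
  [8, -6, 12]
  [-20, 8, 10]
  [-∞, -∞, 28]
G^⊗5:
  [-11, 17, 19]
  [3, -11, 17]
  [-∞, -∞, 35]
Key observation: the optimum is the walk 2->3->3->3->3->3, with weight (-11) + 7 + 7 + 7 + 7 = 17.
Optimal value attained by: walk 2->3->3->3->3->3.
Answer: (G^⊗5)[2][3] = 17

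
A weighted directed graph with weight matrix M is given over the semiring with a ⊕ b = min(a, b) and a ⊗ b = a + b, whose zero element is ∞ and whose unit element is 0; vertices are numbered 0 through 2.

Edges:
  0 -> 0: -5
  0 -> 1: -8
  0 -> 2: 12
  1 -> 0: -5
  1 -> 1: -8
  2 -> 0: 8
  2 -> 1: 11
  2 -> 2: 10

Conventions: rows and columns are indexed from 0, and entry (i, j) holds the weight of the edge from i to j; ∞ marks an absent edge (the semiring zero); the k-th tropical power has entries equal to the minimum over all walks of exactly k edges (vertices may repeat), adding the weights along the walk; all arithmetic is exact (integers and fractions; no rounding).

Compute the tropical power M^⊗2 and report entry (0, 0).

M^⊗2:
  [-13, -16, 7]
  [-13, -16, 7]
  [3, 0, 20]
Key observation: the optimum is the walk 0->1->0, with weight (-8) + (-5) = -13.
Optimal value attained by: walk 0->1->0.
Answer: (M^⊗2)[0][0] = -13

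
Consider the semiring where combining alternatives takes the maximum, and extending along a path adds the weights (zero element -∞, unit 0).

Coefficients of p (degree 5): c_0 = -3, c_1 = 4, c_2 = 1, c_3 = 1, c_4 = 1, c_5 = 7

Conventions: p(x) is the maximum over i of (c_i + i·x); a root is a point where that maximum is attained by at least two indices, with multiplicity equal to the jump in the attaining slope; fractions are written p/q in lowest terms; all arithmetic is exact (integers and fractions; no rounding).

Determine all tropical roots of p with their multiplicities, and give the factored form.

hull edge (i=0, c=-3) to (i=1, c=4): slope 7, span 1
hull edge (i=1, c=4) to (i=5, c=7): slope 3/4, span 4
Factored form: p(x) = 7 ⊗ (x ⊕ (-7)) ⊗ (x ⊕ (-3/4)) ⊗ (x ⊕ (-3/4)) ⊗ (x ⊕ (-3/4)) ⊗ (x ⊕ (-3/4))
Answer: roots = -7 (mult 1), -3/4 (mult 4)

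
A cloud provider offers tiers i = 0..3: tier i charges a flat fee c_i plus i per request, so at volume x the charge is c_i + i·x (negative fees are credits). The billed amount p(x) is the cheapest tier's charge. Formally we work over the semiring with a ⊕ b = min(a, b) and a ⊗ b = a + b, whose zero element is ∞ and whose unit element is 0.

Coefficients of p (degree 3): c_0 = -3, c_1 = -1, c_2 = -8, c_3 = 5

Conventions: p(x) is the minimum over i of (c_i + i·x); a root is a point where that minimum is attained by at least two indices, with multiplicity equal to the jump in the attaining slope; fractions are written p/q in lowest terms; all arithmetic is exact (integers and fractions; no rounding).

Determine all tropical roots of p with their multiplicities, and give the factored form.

hull edge (i=0, c=-3) to (i=2, c=-8): slope -5/2, span 2
hull edge (i=2, c=-8) to (i=3, c=5): slope 13, span 1
Factored form: p(x) = 5 ⊗ (x ⊕ (-13)) ⊗ (x ⊕ 5/2) ⊗ (x ⊕ 5/2)
Answer: roots = -13 (mult 1), 5/2 (mult 2)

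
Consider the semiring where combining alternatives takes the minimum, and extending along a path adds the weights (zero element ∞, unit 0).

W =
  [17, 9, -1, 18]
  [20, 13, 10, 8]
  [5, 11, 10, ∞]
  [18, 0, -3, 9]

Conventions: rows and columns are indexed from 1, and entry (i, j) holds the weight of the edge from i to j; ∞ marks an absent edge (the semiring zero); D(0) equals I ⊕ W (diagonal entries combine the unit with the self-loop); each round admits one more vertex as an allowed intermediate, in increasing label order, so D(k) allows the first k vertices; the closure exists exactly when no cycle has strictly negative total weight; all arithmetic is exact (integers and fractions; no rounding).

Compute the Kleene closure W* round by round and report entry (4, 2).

D(0):
  [0, 9, -1, 18]
  [20, 0, 10, 8]
  [5, 11, 0, ∞]
  [18, 0, -3, 0]
D(1):
  [0, 9, -1, 18]
  [20, 0, 10, 8]
  [5, 11, 0, 23]
  [18, 0, -3, 0]
D(2):
  [0, 9, -1, 17]
  [20, 0, 10, 8]
  [5, 11, 0, 19]
  [18, 0, -3, 0]
D(3):
  [0, 9, -1, 17]
  [15, 0, 10, 8]
  [5, 11, 0, 19]
  [2, 0, -3, 0]
D(4):
  [0, 9, -1, 17]
  [10, 0, 5, 8]
  [5, 11, 0, 19]
  [2, 0, -3, 0]
Answer: W*[4][2] = 0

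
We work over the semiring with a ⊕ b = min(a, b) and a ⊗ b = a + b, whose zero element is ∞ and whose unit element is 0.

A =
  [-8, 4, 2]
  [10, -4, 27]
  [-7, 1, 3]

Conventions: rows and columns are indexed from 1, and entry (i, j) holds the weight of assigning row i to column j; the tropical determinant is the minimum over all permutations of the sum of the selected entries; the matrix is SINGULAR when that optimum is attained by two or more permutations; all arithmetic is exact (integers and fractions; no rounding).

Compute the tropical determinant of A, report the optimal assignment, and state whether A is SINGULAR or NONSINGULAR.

σ = (1, 2, 3): (-8) + (-4) + 3 = -9
σ = (1, 3, 2): (-8) + 27 + 1 = 20
σ = (2, 1, 3): 4 + 10 + 3 = 17
σ = (2, 3, 1): 4 + 27 + (-7) = 24
σ = (3, 1, 2): 2 + 10 + 1 = 13
σ = (3, 2, 1): 2 + (-4) + (-7) = -9
Optimal value attained by: σ = (1, 2, 3).
Answer: det⊕(A) = -9; verdict: SINGULAR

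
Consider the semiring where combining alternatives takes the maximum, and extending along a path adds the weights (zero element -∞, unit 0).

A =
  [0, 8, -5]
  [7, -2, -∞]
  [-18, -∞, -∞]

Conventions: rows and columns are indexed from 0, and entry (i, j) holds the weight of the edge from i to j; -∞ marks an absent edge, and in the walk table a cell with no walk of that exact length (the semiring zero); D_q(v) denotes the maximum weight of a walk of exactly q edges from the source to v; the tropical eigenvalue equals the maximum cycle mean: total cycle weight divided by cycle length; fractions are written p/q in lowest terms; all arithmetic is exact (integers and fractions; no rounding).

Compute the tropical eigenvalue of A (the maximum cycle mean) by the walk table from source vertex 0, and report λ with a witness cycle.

q=0: [0, -∞, -∞]
q=1: [0, 8, -5]
q=2: [15, 8, -5]
q=3: [15, 23, 10]
Optimal cycle mean attained by: cycle 0->1->0, total 8 + 7, length 2.
Answer: λ = 15/2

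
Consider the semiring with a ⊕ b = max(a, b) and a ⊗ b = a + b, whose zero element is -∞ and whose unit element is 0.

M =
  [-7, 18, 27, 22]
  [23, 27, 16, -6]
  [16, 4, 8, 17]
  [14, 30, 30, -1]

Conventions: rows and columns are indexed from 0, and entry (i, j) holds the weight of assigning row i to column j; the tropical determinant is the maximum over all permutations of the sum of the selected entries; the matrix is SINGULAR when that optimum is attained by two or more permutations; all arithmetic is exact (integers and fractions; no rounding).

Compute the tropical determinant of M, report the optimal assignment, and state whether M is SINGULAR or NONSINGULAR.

σ = (0, 1, 2, 3): (-7) + 27 + 8 + (-1) = 27
σ = (0, 1, 3, 2): (-7) + 27 + 17 + 30 = 67
σ = (0, 2, 1, 3): (-7) + 16 + 4 + (-1) = 12
σ = (0, 2, 3, 1): (-7) + 16 + 17 + 30 = 56
σ = (0, 3, 1, 2): (-7) + (-6) + 4 + 30 = 21
σ = (0, 3, 2, 1): (-7) + (-6) + 8 + 30 = 25
σ = (1, 0, 2, 3): 18 + 23 + 8 + (-1) = 48
σ = (1, 0, 3, 2): 18 + 23 + 17 + 30 = 88
σ = (1, 2, 0, 3): 18 + 16 + 16 + (-1) = 49
σ = (1, 2, 3, 0): 18 + 16 + 17 + 14 = 65
σ = (1, 3, 0, 2): 18 + (-6) + 16 + 30 = 58
σ = (1, 3, 2, 0): 18 + (-6) + 8 + 14 = 34
σ = (2, 0, 1, 3): 27 + 23 + 4 + (-1) = 53
σ = (2, 0, 3, 1): 27 + 23 + 17 + 30 = 97
σ = (2, 1, 0, 3): 27 + 27 + 16 + (-1) = 69
σ = (2, 1, 3, 0): 27 + 27 + 17 + 14 = 85
σ = (2, 3, 0, 1): 27 + (-6) + 16 + 30 = 67
σ = (2, 3, 1, 0): 27 + (-6) + 4 + 14 = 39
σ = (3, 0, 1, 2): 22 + 23 + 4 + 30 = 79
σ = (3, 0, 2, 1): 22 + 23 + 8 + 30 = 83
σ = (3, 1, 0, 2): 22 + 27 + 16 + 30 = 95
σ = (3, 1, 2, 0): 22 + 27 + 8 + 14 = 71
σ = (3, 2, 0, 1): 22 + 16 + 16 + 30 = 84
σ = (3, 2, 1, 0): 22 + 16 + 4 + 14 = 56
Optimal value attained by: σ = (2, 0, 3, 1).
Answer: det⊕(M) = 97; verdict: NONSINGULAR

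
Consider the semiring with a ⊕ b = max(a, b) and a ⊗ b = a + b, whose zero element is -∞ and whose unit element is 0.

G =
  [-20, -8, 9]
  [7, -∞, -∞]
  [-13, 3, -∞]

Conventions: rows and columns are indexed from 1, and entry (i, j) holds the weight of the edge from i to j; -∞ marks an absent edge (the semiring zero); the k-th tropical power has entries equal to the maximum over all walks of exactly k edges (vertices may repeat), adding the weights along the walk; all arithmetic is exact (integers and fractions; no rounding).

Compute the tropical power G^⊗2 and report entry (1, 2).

G^⊗2:
  [-1, 12, -11]
  [-13, -1, 16]
  [10, -21, -4]
Key observation: the optimum is the walk 1->3->2, with weight 9 + 3 = 12.
Optimal value attained by: walk 1->3->2.
Answer: (G^⊗2)[1][2] = 12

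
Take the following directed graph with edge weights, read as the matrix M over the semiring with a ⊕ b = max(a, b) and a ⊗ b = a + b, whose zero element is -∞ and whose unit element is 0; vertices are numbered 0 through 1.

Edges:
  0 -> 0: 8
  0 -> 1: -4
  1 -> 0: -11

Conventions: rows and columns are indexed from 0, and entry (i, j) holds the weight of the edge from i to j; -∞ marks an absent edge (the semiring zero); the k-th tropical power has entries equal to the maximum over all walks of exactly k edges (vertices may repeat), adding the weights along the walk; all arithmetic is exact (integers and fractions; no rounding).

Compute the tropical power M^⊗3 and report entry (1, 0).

M^⊗2:
  [16, 4]
  [-3, -15]
M^⊗3:
  [24, 12]
  [5, -7]
Key observation: the optimum is the walk 1->0->0->0, with weight (-11) + 8 + 8 = 5.
Optimal value attained by: walk 1->0->0->0.
Answer: (M^⊗3)[1][0] = 5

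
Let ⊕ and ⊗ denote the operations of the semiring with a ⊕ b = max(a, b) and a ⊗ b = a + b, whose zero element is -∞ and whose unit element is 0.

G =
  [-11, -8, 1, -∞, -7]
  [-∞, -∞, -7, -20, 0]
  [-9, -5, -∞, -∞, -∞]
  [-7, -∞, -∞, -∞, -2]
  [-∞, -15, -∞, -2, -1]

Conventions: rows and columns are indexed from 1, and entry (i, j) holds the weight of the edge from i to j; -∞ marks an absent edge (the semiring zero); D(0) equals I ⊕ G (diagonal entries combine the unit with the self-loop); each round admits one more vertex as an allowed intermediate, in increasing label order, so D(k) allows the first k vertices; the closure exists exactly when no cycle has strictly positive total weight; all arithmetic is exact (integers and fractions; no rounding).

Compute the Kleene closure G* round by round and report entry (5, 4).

D(0):
  [0, -8, 1, -∞, -7]
  [-∞, 0, -7, -20, 0]
  [-9, -5, 0, -∞, -∞]
  [-7, -∞, -∞, 0, -2]
  [-∞, -15, -∞, -2, 0]
D(1):
  [0, -8, 1, -∞, -7]
  [-∞, 0, -7, -20, 0]
  [-9, -5, 0, -∞, -16]
  [-7, -15, -6, 0, -2]
  [-∞, -15, -∞, -2, 0]
D(2):
  [0, -8, 1, -28, -7]
  [-∞, 0, -7, -20, 0]
  [-9, -5, 0, -25, -5]
  [-7, -15, -6, 0, -2]
  [-∞, -15, -22, -2, 0]
D(3):
  [0, -4, 1, -24, -4]
  [-16, 0, -7, -20, 0]
  [-9, -5, 0, -25, -5]
  [-7, -11, -6, 0, -2]
  [-31, -15, -22, -2, 0]
D(4):
  [0, -4, 1, -24, -4]
  [-16, 0, -7, -20, 0]
  [-9, -5, 0, -25, -5]
  [-7, -11, -6, 0, -2]
  [-9, -13, -8, -2, 0]
D(5):
  [0, -4, 1, -6, -4]
  [-9, 0, -7, -2, 0]
  [-9, -5, 0, -7, -5]
  [-7, -11, -6, 0, -2]
  [-9, -13, -8, -2, 0]
Answer: G*[5][4] = -2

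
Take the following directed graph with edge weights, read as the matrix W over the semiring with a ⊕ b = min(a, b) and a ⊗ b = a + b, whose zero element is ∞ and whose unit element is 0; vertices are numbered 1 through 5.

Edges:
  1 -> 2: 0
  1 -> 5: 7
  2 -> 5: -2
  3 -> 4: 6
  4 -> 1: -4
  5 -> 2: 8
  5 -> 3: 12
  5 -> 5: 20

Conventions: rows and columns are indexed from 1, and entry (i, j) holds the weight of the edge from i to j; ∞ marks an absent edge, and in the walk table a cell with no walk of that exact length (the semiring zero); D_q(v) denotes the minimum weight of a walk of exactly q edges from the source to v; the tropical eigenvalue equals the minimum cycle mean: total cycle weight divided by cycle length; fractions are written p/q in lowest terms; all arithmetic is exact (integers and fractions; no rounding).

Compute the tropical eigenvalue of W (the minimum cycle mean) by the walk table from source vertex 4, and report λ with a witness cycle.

q=0: [∞, ∞, ∞, 0, ∞]
q=1: [-4, ∞, ∞, ∞, ∞]
q=2: [∞, -4, ∞, ∞, 3]
q=3: [∞, 11, 15, ∞, -6]
q=4: [∞, 2, 6, 21, 9]
q=5: [17, 17, 21, 12, 0]
Optimal cycle mean attained by: cycle 1->2->5->3->4->1, total 0 + (-2) + 12 + 6 + (-4), length 5.
Answer: λ = 12/5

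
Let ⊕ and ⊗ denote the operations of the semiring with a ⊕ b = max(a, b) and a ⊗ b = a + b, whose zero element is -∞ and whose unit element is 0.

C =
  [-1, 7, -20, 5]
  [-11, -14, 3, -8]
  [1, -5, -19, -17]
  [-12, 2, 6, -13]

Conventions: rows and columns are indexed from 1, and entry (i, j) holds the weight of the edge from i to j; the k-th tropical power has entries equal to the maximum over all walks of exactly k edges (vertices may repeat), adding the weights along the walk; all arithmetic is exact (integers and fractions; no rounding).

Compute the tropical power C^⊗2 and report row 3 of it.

C^⊗2:
  [-2, 7, 11, 4]
  [4, -2, -2, -6]
  [0, 8, -2, 6]
  [7, 1, 5, -6]
Answer: row 3 of C^⊗2 = [0, 8, -2, 6]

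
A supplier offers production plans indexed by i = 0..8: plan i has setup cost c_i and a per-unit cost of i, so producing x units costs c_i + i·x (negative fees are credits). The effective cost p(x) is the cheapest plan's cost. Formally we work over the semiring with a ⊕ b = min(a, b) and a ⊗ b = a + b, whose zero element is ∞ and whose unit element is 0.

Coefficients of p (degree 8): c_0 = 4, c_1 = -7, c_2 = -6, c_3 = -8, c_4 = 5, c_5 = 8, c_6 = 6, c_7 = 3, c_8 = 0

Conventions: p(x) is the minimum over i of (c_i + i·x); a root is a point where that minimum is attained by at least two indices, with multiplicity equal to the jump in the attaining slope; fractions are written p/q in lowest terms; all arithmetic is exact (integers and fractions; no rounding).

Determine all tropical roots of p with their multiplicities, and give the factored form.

hull edge (i=0, c=4) to (i=1, c=-7): slope -11, span 1
hull edge (i=1, c=-7) to (i=3, c=-8): slope -1/2, span 2
hull edge (i=3, c=-8) to (i=8, c=0): slope 8/5, span 5
Factored form: p(x) = 0 ⊗ (x ⊕ (-8/5)) ⊗ (x ⊕ (-8/5)) ⊗ (x ⊕ (-8/5)) ⊗ (x ⊕ (-8/5)) ⊗ (x ⊕ (-8/5)) ⊗ (x ⊕ 1/2) ⊗ (x ⊕ 1/2) ⊗ (x ⊕ 11)
Answer: roots = -8/5 (mult 5), 1/2 (mult 2), 11 (mult 1)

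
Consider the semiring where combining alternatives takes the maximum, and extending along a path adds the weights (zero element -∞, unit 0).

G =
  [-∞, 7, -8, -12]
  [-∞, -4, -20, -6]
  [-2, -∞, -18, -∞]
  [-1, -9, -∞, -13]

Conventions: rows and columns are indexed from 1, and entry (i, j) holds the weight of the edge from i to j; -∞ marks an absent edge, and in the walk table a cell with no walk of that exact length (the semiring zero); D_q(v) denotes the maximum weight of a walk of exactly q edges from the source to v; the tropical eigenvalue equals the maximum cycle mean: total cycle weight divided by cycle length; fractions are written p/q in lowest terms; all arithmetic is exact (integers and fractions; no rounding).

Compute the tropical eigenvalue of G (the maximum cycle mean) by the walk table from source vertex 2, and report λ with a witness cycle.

q=0: [-∞, 0, -∞, -∞]
q=1: [-∞, -4, -20, -6]
q=2: [-7, -8, -24, -10]
q=3: [-11, 0, -15, -14]
q=4: [-15, -4, -19, -6]
Optimal cycle mean attained by: cycle 1->2->4->1, total 7 + (-6) + (-1), length 3.
Answer: λ = 0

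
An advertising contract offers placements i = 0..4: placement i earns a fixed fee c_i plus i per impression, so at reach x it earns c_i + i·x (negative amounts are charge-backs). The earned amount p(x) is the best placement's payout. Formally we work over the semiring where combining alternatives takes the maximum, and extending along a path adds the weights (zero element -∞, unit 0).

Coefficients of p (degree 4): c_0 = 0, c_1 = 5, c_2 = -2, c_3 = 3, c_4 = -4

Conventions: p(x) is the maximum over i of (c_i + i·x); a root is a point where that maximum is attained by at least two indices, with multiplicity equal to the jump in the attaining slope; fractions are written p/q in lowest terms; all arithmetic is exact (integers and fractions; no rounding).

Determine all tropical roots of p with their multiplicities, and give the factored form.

hull edge (i=0, c=0) to (i=1, c=5): slope 5, span 1
hull edge (i=1, c=5) to (i=3, c=3): slope -1, span 2
hull edge (i=3, c=3) to (i=4, c=-4): slope -7, span 1
Factored form: p(x) = -4 ⊗ (x ⊕ (-5)) ⊗ (x ⊕ 1) ⊗ (x ⊕ 1) ⊗ (x ⊕ 7)
Answer: roots = -5 (mult 1), 1 (mult 2), 7 (mult 1)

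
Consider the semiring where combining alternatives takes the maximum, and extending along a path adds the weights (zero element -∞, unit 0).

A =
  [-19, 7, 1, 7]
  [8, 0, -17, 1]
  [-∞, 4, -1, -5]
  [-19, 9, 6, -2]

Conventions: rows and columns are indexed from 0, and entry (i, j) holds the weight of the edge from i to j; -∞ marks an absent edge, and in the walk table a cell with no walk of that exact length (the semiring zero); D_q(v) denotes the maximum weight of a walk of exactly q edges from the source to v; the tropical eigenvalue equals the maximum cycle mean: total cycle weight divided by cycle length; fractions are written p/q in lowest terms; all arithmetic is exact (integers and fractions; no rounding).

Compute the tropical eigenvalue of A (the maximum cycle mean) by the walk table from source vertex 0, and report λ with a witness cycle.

q=0: [0, -∞, -∞, -∞]
q=1: [-19, 7, 1, 7]
q=2: [15, 16, 13, 8]
q=3: [24, 22, 16, 22]
q=4: [30, 31, 28, 31]
Optimal cycle mean attained by: cycle 0->3->1->0, total 7 + 9 + 8, length 3.
Answer: λ = 8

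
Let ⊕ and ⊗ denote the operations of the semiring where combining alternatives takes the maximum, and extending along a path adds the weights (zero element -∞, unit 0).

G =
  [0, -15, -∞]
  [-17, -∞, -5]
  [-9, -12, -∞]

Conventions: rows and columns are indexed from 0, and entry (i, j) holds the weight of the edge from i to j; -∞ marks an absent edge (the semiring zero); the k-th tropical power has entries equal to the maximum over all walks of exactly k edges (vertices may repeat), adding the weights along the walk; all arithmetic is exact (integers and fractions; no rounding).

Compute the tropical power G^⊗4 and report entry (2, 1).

G^⊗2:
  [0, -15, -20]
  [-14, -17, -∞]
  [-9, -24, -17]
G^⊗3:
  [0, -15, -20]
  [-14, -29, -22]
  [-9, -24, -29]
G^⊗4:
  [0, -15, -20]
  [-14, -29, -34]
  [-9, -24, -29]
Key observation: the optimum is the walk 2->0->0->0->1, with weight (-9) + 0 + 0 + (-15) = -24.
Optimal value attained by: walk 2->0->0->0->1.
Answer: (G^⊗4)[2][1] = -24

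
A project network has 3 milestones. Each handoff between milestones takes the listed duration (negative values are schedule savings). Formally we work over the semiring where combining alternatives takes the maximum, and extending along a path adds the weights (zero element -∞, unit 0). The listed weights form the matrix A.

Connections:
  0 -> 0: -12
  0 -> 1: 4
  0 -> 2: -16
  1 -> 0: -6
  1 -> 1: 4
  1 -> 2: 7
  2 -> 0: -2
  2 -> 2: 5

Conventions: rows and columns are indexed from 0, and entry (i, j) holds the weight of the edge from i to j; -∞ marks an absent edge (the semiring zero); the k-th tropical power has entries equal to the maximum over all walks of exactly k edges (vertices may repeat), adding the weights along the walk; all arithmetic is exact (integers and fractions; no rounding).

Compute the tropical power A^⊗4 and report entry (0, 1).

A^⊗2:
  [-2, 8, 11]
  [5, 8, 12]
  [3, 2, 10]
A^⊗3:
  [9, 12, 16]
  [10, 12, 17]
  [8, 7, 15]
A^⊗4:
  [14, 16, 21]
  [15, 16, 22]
  [13, 12, 20]
Key observation: the optimum is the walk 0->1->1->1->1, with weight 4 + 4 + 4 + 4 = 16.
Optimal value attained by: walk 0->1->1->1->1.
Answer: (A^⊗4)[0][1] = 16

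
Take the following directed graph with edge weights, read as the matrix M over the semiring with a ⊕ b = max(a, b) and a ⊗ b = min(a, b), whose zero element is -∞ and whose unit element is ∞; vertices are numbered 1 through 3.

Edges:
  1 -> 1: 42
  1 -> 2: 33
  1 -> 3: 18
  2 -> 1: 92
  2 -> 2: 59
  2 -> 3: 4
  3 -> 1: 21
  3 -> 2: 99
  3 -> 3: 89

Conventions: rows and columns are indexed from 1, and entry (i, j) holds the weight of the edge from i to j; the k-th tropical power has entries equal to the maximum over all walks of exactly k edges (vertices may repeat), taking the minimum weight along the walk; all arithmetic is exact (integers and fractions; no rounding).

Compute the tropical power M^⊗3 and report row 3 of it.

M^⊗2:
  [42, 33, 18]
  [59, 59, 18]
  [92, 89, 89]
M^⊗3:
  [42, 33, 18]
  [59, 59, 18]
  [89, 89, 89]
Answer: row 3 of M^⊗3 = [89, 89, 89]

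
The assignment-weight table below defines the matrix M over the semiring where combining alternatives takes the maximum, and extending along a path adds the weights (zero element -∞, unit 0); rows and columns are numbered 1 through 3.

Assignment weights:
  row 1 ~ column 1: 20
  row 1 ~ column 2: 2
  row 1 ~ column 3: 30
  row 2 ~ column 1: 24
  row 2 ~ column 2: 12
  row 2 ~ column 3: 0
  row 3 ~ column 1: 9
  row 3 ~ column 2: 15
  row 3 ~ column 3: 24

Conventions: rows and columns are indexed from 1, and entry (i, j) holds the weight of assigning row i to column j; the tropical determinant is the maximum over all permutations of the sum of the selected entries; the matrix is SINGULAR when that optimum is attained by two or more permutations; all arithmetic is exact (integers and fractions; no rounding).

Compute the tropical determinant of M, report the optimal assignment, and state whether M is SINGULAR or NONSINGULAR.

σ = (1, 2, 3): 20 + 12 + 24 = 56
σ = (1, 3, 2): 20 + 0 + 15 = 35
σ = (2, 1, 3): 2 + 24 + 24 = 50
σ = (2, 3, 1): 2 + 0 + 9 = 11
σ = (3, 1, 2): 30 + 24 + 15 = 69
σ = (3, 2, 1): 30 + 12 + 9 = 51
Optimal value attained by: σ = (3, 1, 2).
Answer: det⊕(M) = 69; verdict: NONSINGULAR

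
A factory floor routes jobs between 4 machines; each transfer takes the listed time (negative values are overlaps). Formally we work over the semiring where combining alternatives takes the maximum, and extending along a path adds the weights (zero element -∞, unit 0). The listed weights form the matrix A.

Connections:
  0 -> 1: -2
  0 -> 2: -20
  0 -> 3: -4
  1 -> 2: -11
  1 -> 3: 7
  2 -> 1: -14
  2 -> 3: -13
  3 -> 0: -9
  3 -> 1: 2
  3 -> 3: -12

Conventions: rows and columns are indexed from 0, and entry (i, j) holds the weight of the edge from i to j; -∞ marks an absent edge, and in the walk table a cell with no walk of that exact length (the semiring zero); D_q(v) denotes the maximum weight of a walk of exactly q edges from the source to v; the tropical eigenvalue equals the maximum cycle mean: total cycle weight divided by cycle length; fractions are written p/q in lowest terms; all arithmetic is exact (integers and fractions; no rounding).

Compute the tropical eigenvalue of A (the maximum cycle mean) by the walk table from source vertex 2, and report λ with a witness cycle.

q=0: [-∞, -∞, 0, -∞]
q=1: [-∞, -14, -∞, -13]
q=2: [-22, -11, -25, -7]
q=3: [-16, -5, -22, -4]
q=4: [-13, -2, -16, 2]
Optimal cycle mean attained by: cycle 1->3->1, total 7 + 2, length 2.
Answer: λ = 9/2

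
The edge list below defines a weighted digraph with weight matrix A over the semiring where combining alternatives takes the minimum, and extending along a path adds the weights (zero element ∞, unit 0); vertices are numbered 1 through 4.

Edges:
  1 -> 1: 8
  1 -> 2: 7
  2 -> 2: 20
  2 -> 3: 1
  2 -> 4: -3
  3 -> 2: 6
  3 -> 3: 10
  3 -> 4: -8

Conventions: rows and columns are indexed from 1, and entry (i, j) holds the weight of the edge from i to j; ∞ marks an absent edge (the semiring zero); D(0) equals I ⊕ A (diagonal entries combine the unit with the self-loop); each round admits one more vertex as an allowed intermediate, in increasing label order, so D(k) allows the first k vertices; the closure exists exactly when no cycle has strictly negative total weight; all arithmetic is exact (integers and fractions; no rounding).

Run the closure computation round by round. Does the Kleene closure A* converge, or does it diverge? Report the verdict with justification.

D(0):
  [0, 7, ∞, ∞]
  [∞, 0, 1, -3]
  [∞, 6, 0, -8]
  [∞, ∞, ∞, 0]
D(1):
  [0, 7, ∞, ∞]
  [∞, 0, 1, -3]
  [∞, 6, 0, -8]
  [∞, ∞, ∞, 0]
D(2):
  [0, 7, 8, 4]
  [∞, 0, 1, -3]
  [∞, 6, 0, -8]
  [∞, ∞, ∞, 0]
D(3):
  [0, 7, 8, 0]
  [∞, 0, 1, -7]
  [∞, 6, 0, -8]
  [∞, ∞, ∞, 0]
D(4):
  [0, 7, 8, 0]
  [∞, 0, 1, -7]
  [∞, 6, 0, -8]
  [∞, ∞, ∞, 0]
Key observation: every diagonal entry stays at the unit through all rounds, so no improving cycle exists.
Answer: CONVERGES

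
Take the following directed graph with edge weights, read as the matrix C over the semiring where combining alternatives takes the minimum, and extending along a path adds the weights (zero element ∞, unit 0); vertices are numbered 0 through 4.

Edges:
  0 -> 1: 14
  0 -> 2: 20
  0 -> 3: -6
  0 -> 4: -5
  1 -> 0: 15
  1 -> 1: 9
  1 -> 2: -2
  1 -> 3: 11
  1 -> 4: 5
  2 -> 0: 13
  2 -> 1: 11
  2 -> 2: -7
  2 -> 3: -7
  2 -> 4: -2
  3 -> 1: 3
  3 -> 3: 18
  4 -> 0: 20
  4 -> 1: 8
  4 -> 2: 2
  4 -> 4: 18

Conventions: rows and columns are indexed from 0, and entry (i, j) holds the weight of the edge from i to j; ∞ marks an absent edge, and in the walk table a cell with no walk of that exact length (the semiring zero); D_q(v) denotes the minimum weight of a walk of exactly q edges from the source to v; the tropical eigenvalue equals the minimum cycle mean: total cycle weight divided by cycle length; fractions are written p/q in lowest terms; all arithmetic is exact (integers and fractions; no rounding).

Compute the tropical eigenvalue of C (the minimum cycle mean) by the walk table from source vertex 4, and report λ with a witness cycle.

q=0: [∞, ∞, ∞, ∞, 0]
q=1: [20, 8, 2, ∞, 18]
q=2: [15, 13, -5, -5, 0]
q=3: [8, -2, -12, -12, -7]
q=4: [1, -9, -19, -19, -14]
q=5: [-6, -16, -26, -26, -21]
Optimal cycle mean attained by: cycle 2->2, total (-7), length 1.
Answer: λ = -7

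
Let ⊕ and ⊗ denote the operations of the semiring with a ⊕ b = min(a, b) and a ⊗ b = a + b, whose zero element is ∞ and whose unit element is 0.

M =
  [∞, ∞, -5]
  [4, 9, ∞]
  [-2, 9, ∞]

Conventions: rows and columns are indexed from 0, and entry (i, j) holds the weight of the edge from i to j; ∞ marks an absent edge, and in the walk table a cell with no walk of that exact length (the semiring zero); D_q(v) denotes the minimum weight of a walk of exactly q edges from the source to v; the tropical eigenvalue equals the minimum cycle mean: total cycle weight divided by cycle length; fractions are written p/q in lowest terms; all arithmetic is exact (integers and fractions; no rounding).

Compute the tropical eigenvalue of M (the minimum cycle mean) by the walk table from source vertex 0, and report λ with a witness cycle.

q=0: [0, ∞, ∞]
q=1: [∞, ∞, -5]
q=2: [-7, 4, ∞]
q=3: [8, 13, -12]
Optimal cycle mean attained by: cycle 0->2->0, total (-5) + (-2), length 2.
Answer: λ = -7/2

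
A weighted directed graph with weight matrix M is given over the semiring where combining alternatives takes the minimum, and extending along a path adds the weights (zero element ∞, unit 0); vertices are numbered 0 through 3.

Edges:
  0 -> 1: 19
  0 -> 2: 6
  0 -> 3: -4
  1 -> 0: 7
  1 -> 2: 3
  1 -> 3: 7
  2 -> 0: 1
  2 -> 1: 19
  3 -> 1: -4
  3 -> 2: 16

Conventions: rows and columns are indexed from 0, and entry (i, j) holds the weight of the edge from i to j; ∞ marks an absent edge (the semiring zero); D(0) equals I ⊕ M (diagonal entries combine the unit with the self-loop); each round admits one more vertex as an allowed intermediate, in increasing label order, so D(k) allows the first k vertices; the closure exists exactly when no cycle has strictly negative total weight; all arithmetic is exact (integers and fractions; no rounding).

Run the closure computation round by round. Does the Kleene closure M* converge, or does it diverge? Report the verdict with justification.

D(0):
  [0, 19, 6, -4]
  [7, 0, 3, 7]
  [1, 19, 0, ∞]
  [∞, -4, 16, 0]
D(1):
  [0, 19, 6, -4]
  [7, 0, 3, 3]
  [1, 19, 0, -3]
  [∞, -4, 16, 0]
Detection: at round 2, diagonal entry (3, 3) turns strictly negative.
Key observation: the cycle 3->1->0->3 has total weight (-4) + 7 + (-4), which is strictly negative.
Answer: DIVERGES — negative cycle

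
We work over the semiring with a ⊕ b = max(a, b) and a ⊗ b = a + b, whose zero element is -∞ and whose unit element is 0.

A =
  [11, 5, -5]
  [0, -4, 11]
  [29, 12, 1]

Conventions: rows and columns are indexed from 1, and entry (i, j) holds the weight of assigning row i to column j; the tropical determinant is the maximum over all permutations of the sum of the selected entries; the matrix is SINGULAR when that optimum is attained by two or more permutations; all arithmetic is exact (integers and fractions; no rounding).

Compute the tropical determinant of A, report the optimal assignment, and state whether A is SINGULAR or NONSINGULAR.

σ = (1, 2, 3): 11 + (-4) + 1 = 8
σ = (1, 3, 2): 11 + 11 + 12 = 34
σ = (2, 1, 3): 5 + 0 + 1 = 6
σ = (2, 3, 1): 5 + 11 + 29 = 45
σ = (3, 1, 2): (-5) + 0 + 12 = 7
σ = (3, 2, 1): (-5) + (-4) + 29 = 20
Optimal value attained by: σ = (2, 3, 1).
Answer: det⊕(A) = 45; verdict: NONSINGULAR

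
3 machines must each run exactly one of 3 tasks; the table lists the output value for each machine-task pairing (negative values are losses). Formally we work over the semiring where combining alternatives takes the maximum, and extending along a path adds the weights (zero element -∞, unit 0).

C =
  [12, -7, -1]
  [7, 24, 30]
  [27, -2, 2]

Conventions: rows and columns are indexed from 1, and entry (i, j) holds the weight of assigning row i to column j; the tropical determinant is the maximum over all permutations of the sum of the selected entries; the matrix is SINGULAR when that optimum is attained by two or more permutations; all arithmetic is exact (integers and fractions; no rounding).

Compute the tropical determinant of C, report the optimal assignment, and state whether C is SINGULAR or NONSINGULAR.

σ = (1, 2, 3): 12 + 24 + 2 = 38
σ = (1, 3, 2): 12 + 30 + (-2) = 40
σ = (2, 1, 3): (-7) + 7 + 2 = 2
σ = (2, 3, 1): (-7) + 30 + 27 = 50
σ = (3, 1, 2): (-1) + 7 + (-2) = 4
σ = (3, 2, 1): (-1) + 24 + 27 = 50
Optimal value attained by: σ = (2, 3, 1).
Answer: det⊕(C) = 50; verdict: SINGULAR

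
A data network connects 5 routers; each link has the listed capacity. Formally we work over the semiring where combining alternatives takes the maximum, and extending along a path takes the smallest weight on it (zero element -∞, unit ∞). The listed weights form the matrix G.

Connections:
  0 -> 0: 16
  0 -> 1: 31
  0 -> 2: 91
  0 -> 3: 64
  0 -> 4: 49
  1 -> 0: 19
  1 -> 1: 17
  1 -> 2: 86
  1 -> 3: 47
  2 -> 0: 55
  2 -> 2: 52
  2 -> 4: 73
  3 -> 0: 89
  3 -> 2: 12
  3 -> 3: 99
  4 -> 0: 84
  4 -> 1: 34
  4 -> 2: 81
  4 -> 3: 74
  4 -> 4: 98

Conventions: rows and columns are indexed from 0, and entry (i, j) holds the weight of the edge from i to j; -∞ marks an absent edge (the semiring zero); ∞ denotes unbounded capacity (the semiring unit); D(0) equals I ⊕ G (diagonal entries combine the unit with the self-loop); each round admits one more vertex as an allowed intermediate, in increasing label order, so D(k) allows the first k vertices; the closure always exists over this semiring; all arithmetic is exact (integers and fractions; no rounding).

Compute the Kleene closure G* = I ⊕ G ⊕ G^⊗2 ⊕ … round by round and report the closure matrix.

D(0):
  [∞, 31, 91, 64, 49]
  [19, ∞, 86, 47, -∞]
  [55, -∞, ∞, -∞, 73]
  [89, -∞, 12, ∞, -∞]
  [84, 34, 81, 74, ∞]
D(1):
  [∞, 31, 91, 64, 49]
  [19, ∞, 86, 47, 19]
  [55, 31, ∞, 55, 73]
  [89, 31, 89, ∞, 49]
  [84, 34, 84, 74, ∞]
D(2):
  [∞, 31, 91, 64, 49]
  [19, ∞, 86, 47, 19]
  [55, 31, ∞, 55, 73]
  [89, 31, 89, ∞, 49]
  [84, 34, 84, 74, ∞]
D(3):
  [∞, 31, 91, 64, 73]
  [55, ∞, 86, 55, 73]
  [55, 31, ∞, 55, 73]
  [89, 31, 89, ∞, 73]
  [84, 34, 84, 74, ∞]
D(4):
  [∞, 31, 91, 64, 73]
  [55, ∞, 86, 55, 73]
  [55, 31, ∞, 55, 73]
  [89, 31, 89, ∞, 73]
  [84, 34, 84, 74, ∞]
D(5):
  [∞, 34, 91, 73, 73]
  [73, ∞, 86, 73, 73]
  [73, 34, ∞, 73, 73]
  [89, 34, 89, ∞, 73]
  [84, 34, 84, 74, ∞]
Answer: G* = [[∞, 34, 91, 73, 73], [73, ∞, 86, 73, 73], [73, 34, ∞, 73, 73], [89, 34, 89, ∞, 73], [84, 34, 84, 74, ∞]]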